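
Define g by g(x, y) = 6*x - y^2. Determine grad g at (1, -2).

(6, 4)

∂g/∂x = 6
∂g/∂y = -2*y
∇g = (6, -2*y)
At (1, -2): (6, 4).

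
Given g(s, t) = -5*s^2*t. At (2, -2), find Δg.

20

∂²g/∂s² = -10*t
∂²g/∂t² = 0
∇²g = -10*t
At (2, -2): 20.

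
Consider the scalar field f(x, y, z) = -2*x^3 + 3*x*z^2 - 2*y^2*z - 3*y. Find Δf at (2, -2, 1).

-16

∂²f/∂x² = -12*x
∂²f/∂y² = -4*z
∂²f/∂z² = 6*x
∇²f = -6*x - 4*z
At (2, -2, 1): -16.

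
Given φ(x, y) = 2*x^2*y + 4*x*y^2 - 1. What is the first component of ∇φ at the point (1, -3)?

(∇φ)_1 = ∂φ/∂x = 4*x*y + 4*y^2
At (1, -3): 24.

24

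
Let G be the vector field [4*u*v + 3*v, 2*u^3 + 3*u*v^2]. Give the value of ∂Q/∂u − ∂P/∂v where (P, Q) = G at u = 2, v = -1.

∂G₂/∂u = 6*u^2 + 3*v^2
∂G₁/∂v = 4*u + 3
Scalar curl = 6*u^2 - 4*u + 3*v^2 - 3
At (2, -1): 16.

16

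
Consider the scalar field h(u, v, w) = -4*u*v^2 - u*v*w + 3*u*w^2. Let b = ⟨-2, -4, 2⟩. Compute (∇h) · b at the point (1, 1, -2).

-22

∂h/∂u = -4*v^2 - v*w + 3*w^2
∂h/∂v = -8*u*v - u*w
∂h/∂w = -u*v + 6*u*w
∇h at (1, 1, -2) = (10, -6, -13)
∇h · b = (10)(-2) + (-6)(-4) + (-13)(2) = -22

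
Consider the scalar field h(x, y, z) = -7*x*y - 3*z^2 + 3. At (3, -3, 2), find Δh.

∂²h/∂x² = 0
∂²h/∂y² = 0
∂²h/∂z² = -6
∇²h = -6
At (3, -3, 2): -6.

-6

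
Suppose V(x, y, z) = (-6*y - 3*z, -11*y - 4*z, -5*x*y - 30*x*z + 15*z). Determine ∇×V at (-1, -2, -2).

(∇×V)₁ = ∂V₃/∂y − ∂V₂/∂z = -5*x + 4
(∇×V)₂ = ∂V₁/∂z − ∂V₃/∂x = 5*y + 30*z - 3
(∇×V)₃ = ∂V₂/∂x − ∂V₁/∂y = 6
∇×V = (-5*x + 4, 5*y + 30*z - 3, 6)
At (-1, -2, -2): (9, -73, 6).

(9, -73, 6)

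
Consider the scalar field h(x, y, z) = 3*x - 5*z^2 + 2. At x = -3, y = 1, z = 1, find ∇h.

(3, 0, -10)

∂h/∂x = 3
∂h/∂y = 0
∂h/∂z = -10*z
∇h = (3, 0, -10*z)
At (-3, 1, 1): (3, 0, -10).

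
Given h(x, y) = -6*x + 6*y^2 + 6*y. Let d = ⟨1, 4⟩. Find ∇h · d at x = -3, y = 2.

114

∂h/∂x = -6
∂h/∂y = 12*y + 6
∇h at (-3, 2) = (-6, 30)
∇h · d = (-6)(1) + (30)(4) = 114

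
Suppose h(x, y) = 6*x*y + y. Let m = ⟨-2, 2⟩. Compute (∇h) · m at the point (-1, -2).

14

∂h/∂x = 6*y
∂h/∂y = 6*x + 1
∇h at (-1, -2) = (-12, -5)
∇h · m = (-12)(-2) + (-5)(2) = 14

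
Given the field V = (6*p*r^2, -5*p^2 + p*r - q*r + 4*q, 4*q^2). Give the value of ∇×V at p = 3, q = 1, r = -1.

(∇×V)₁ = ∂V₃/∂q − ∂V₂/∂r = -p + 9*q
(∇×V)₂ = ∂V₁/∂r − ∂V₃/∂p = 12*p*r
(∇×V)₃ = ∂V₂/∂p − ∂V₁/∂q = -10*p + r
∇×V = (-p + 9*q, 12*p*r, -10*p + r)
At (3, 1, -1): (6, -36, -31).

(6, -36, -31)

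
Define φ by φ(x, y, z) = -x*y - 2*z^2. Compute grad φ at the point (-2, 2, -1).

∂φ/∂x = -y
∂φ/∂y = -x
∂φ/∂z = -4*z
∇φ = (-y, -x, -4*z)
At (-2, 2, -1): (-2, 2, 4).

(-2, 2, 4)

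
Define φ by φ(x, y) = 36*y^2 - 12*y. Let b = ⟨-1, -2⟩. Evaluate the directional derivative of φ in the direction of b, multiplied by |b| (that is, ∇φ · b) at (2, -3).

456

∂φ/∂x = 0
∂φ/∂y = 72*y - 12
∇φ at (2, -3) = (0, -228)
∇φ · b = (0)(-1) + (-228)(-2) = 456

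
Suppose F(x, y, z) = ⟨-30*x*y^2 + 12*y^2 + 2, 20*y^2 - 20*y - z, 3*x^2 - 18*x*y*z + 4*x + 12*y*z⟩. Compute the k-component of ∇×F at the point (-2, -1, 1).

(∇×F)_3 = ∂F₂/∂x − ∂F₁/∂y
= 0 − (-60*x*y + 24*y)
= 60*x*y - 24*y
At (-2, -1, 1): 144.

144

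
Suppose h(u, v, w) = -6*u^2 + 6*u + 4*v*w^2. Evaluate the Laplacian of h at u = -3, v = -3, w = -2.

∂²h/∂u² = -12
∂²h/∂v² = 0
∂²h/∂w² = 8*v
∇²h = 8*v - 12
At (-3, -3, -2): -36.

-36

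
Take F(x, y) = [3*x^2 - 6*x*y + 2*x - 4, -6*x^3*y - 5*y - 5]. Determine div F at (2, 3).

∂F₁/∂x = 6*x - 6*y + 2
∂F₂/∂y = -6*x^3 - 5
∇·F = -6*x^3 + 6*x - 6*y - 3
At (2, 3): -57.

-57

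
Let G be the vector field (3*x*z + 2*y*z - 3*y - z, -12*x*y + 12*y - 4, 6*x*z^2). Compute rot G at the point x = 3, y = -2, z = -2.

(∇×G)₁ = ∂G₃/∂y − ∂G₂/∂z = 0
(∇×G)₂ = ∂G₁/∂z − ∂G₃/∂x = 3*x + 2*y - 6*z^2 - 1
(∇×G)₃ = ∂G₂/∂x − ∂G₁/∂y = -12*y - 2*z + 3
∇×G = (0, 3*x + 2*y - 6*z^2 - 1, -12*y - 2*z + 3)
At (3, -2, -2): (0, -20, 31).

(0, -20, 31)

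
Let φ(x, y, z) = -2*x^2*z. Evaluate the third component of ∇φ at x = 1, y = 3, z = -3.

-2

(∇φ)_3 = ∂φ/∂z = -2*x^2
At (1, 3, -3): -2.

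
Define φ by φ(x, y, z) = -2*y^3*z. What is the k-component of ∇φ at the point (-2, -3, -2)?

(∇φ)_3 = ∂φ/∂z = -2*y^3
At (-2, -3, -2): 54.

54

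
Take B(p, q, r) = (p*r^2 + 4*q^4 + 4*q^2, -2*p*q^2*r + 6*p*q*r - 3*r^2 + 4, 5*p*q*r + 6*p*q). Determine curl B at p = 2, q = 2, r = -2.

(-28, 0, -152)

(∇×B)₁ = ∂B₃/∂q − ∂B₂/∂r = 2*p*q^2 - 6*p*q + 5*p*r + 6*p + 6*r
(∇×B)₂ = ∂B₁/∂r − ∂B₃/∂p = 2*p*r - 5*q*r - 6*q
(∇×B)₃ = ∂B₂/∂p − ∂B₁/∂q = -16*q^3 - 2*q^2*r + 6*q*r - 8*q
∇×B = (2*p*q^2 - 6*p*q + 5*p*r + 6*p + 6*r, 2*p*r - 5*q*r - 6*q, -16*q^3 - 2*q^2*r + 6*q*r - 8*q)
At (2, 2, -2): (-28, 0, -152).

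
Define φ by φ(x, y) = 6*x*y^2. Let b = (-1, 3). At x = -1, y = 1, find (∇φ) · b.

∂φ/∂x = 6*y^2
∂φ/∂y = 12*x*y
∇φ at (-1, 1) = (6, -12)
∇φ · b = (6)(-1) + (-12)(3) = -42

-42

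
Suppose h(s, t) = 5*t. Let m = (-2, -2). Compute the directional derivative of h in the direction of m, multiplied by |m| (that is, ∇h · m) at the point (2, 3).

∂h/∂s = 0
∂h/∂t = 5
∇h at (2, 3) = (0, 5)
∇h · m = (0)(-2) + (5)(-2) = -10

-10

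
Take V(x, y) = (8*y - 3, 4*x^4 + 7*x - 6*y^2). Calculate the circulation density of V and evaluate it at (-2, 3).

∂V₂/∂x = 16*x^3 + 7
∂V₁/∂y = 8
Scalar curl = 16*x^3 - 1
At (-2, 3): -129.

-129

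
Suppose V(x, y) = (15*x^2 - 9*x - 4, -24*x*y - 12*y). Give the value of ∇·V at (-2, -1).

-33

∂V₁/∂x = 30*x - 9
∂V₂/∂y = -24*x - 12
∇·V = 6*x - 21
At (-2, -1): -33.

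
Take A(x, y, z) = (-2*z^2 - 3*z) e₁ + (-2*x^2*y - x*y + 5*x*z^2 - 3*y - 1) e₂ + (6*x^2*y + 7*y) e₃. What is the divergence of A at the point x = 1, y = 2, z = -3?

-6

∂A₁/∂x = 0
∂A₂/∂y = -2*x^2 - x - 3
∂A₃/∂z = 0
∇·A = -2*x^2 - x - 3
At (1, 2, -3): -6.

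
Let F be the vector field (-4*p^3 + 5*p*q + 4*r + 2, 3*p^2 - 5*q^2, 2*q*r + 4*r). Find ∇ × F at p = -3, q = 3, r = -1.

(∇×F)₁ = ∂F₃/∂q − ∂F₂/∂r = 2*r
(∇×F)₂ = ∂F₁/∂r − ∂F₃/∂p = 4
(∇×F)₃ = ∂F₂/∂p − ∂F₁/∂q = p
∇×F = (2*r, 4, p)
At (-3, 3, -1): (-2, 4, -3).

(-2, 4, -3)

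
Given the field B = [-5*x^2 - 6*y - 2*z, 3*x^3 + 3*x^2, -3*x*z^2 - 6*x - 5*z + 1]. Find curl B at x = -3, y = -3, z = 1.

(0, 7, 69)

(∇×B)₁ = ∂B₃/∂y − ∂B₂/∂z = 0
(∇×B)₂ = ∂B₁/∂z − ∂B₃/∂x = 3*z^2 + 4
(∇×B)₃ = ∂B₂/∂x − ∂B₁/∂y = 9*x^2 + 6*x + 6
∇×B = (0, 3*z^2 + 4, 9*x^2 + 6*x + 6)
At (-3, -3, 1): (0, 7, 69).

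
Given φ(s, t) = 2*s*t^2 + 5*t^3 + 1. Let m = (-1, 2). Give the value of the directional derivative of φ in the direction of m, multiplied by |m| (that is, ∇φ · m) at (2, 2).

144

∂φ/∂s = 2*t^2
∂φ/∂t = 4*s*t + 15*t^2
∇φ at (2, 2) = (8, 76)
∇φ · m = (8)(-1) + (76)(2) = 144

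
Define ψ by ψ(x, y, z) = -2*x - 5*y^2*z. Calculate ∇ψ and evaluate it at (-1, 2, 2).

∂ψ/∂x = -2
∂ψ/∂y = -10*y*z
∂ψ/∂z = -5*y^2
∇ψ = (-2, -10*y*z, -5*y^2)
At (-1, 2, 2): (-2, -40, -20).

(-2, -40, -20)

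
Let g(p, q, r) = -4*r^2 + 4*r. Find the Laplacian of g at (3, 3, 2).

∂²g/∂p² = 0
∂²g/∂q² = 0
∂²g/∂r² = -8
∇²g = -8
At (3, 3, 2): -8.

-8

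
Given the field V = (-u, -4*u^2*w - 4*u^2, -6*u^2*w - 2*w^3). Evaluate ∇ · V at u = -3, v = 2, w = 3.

∂V₁/∂u = -1
∂V₂/∂v = 0
∂V₃/∂w = -6*u^2 - 6*w^2
∇·V = -6*u^2 - 6*w^2 - 1
At (-3, 2, 3): -109.

-109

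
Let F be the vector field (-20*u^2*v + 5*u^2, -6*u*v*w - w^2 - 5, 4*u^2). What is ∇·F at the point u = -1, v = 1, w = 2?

∂F₁/∂u = -40*u*v + 10*u
∂F₂/∂v = -6*u*w
∂F₃/∂w = 0
∇·F = -40*u*v - 6*u*w + 10*u
At (-1, 1, 2): 42.

42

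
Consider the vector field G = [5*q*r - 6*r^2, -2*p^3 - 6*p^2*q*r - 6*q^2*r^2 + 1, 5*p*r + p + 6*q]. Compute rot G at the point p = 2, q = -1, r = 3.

(∇×G)₁ = ∂G₃/∂q − ∂G₂/∂r = 6*p^2*q + 12*q^2*r + 6
(∇×G)₂ = ∂G₁/∂r − ∂G₃/∂p = 5*q - 17*r - 1
(∇×G)₃ = ∂G₂/∂p − ∂G₁/∂q = -6*p^2 - 12*p*q*r - 5*r
∇×G = (6*p^2*q + 12*q^2*r + 6, 5*q - 17*r - 1, -6*p^2 - 12*p*q*r - 5*r)
At (2, -1, 3): (18, -57, 33).

(18, -57, 33)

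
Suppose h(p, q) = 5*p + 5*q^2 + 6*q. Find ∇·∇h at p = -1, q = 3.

∂²h/∂p² = 0
∂²h/∂q² = 10
∇²h = 10
At (-1, 3): 10.

10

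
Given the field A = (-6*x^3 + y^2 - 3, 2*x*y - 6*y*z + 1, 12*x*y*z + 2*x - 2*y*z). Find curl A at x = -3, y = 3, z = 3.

(∇×A)₁ = ∂A₃/∂y − ∂A₂/∂z = 12*x*z + 6*y - 2*z
(∇×A)₂ = ∂A₁/∂z − ∂A₃/∂x = -12*y*z - 2
(∇×A)₃ = ∂A₂/∂x − ∂A₁/∂y = 0
∇×A = (12*x*z + 6*y - 2*z, -12*y*z - 2, 0)
At (-3, 3, 3): (-96, -110, 0).

(-96, -110, 0)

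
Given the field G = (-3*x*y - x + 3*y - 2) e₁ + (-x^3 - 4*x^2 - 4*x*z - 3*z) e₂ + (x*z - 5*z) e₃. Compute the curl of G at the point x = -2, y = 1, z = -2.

(∇×G)₁ = ∂G₃/∂y − ∂G₂/∂z = 4*x + 3
(∇×G)₂ = ∂G₁/∂z − ∂G₃/∂x = -z
(∇×G)₃ = ∂G₂/∂x − ∂G₁/∂y = -3*x^2 - 5*x - 4*z - 3
∇×G = (4*x + 3, -z, -3*x^2 - 5*x - 4*z - 3)
At (-2, 1, -2): (-5, 2, 3).

(-5, 2, 3)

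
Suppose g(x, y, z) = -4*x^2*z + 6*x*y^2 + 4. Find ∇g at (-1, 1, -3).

(-18, -12, -4)

∂g/∂x = -8*x*z + 6*y^2
∂g/∂y = 12*x*y
∂g/∂z = -4*x^2
∇g = (-8*x*z + 6*y^2, 12*x*y, -4*x^2)
At (-1, 1, -3): (-18, -12, -4).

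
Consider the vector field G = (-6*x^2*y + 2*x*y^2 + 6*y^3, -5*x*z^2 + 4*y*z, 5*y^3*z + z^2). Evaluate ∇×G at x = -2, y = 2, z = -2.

(-88, 0, -52)

(∇×G)₁ = ∂G₃/∂y − ∂G₂/∂z = 10*x*z + 15*y^2*z - 4*y
(∇×G)₂ = ∂G₁/∂z − ∂G₃/∂x = 0
(∇×G)₃ = ∂G₂/∂x − ∂G₁/∂y = 6*x^2 - 4*x*y - 18*y^2 - 5*z^2
∇×G = (10*x*z + 15*y^2*z - 4*y, 0, 6*x^2 - 4*x*y - 18*y^2 - 5*z^2)
At (-2, 2, -2): (-88, 0, -52).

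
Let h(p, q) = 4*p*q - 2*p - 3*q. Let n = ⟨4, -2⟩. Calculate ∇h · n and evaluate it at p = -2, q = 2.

46

∂h/∂p = 4*q - 2
∂h/∂q = 4*p - 3
∇h at (-2, 2) = (6, -11)
∇h · n = (6)(4) + (-11)(-2) = 46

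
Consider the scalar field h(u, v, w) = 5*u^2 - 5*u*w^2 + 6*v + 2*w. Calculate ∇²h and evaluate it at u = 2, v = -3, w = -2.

-10

∂²h/∂u² = 10
∂²h/∂v² = 0
∂²h/∂w² = -10*u
∇²h = -10*u + 10
At (2, -3, -2): -10.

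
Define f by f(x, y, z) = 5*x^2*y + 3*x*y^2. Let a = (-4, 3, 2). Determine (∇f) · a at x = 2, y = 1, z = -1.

∂f/∂x = 10*x*y + 3*y^2
∂f/∂y = 5*x^2 + 6*x*y
∂f/∂z = 0
∇f at (2, 1, -1) = (23, 32, 0)
∇f · a = (23)(-4) + (32)(3) + (0)(2) = 4

4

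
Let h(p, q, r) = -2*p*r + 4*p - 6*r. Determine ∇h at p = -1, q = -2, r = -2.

∂h/∂p = -2*r + 4
∂h/∂q = 0
∂h/∂r = -2*p - 6
∇h = (-2*r + 4, 0, -2*p - 6)
At (-1, -2, -2): (8, 0, -4).

(8, 0, -4)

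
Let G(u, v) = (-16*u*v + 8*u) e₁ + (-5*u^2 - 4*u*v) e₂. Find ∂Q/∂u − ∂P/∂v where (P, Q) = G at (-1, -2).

∂G₂/∂u = -10*u - 4*v
∂G₁/∂v = -16*u
Scalar curl = 6*u - 4*v
At (-1, -2): 2.

2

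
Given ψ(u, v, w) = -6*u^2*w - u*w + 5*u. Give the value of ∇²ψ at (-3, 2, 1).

∂²ψ/∂u² = -12*w
∂²ψ/∂v² = 0
∂²ψ/∂w² = 0
∇²ψ = -12*w
At (-3, 2, 1): -12.

-12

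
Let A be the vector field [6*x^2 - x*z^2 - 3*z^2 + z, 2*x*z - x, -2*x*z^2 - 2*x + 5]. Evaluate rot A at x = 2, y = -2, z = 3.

(∇×A)₁ = ∂A₃/∂y − ∂A₂/∂z = -2*x
(∇×A)₂ = ∂A₁/∂z − ∂A₃/∂x = -2*x*z + 2*z^2 - 6*z + 3
(∇×A)₃ = ∂A₂/∂x − ∂A₁/∂y = 2*z - 1
∇×A = (-2*x, -2*x*z + 2*z^2 - 6*z + 3, 2*z - 1)
At (2, -2, 3): (-4, -9, 5).

(-4, -9, 5)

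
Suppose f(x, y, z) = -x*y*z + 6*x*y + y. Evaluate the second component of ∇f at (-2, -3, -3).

(∇f)_2 = ∂f/∂y = -x*z + 6*x + 1
At (-2, -3, -3): -17.

-17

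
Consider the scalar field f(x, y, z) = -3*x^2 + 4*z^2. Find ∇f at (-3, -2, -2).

(18, 0, -16)

∂f/∂x = -6*x
∂f/∂y = 0
∂f/∂z = 8*z
∇f = (-6*x, 0, 8*z)
At (-3, -2, -2): (18, 0, -16).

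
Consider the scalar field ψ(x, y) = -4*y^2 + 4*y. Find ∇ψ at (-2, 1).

∂ψ/∂x = 0
∂ψ/∂y = -8*y + 4
∇ψ = (0, -8*y + 4)
At (-2, 1): (0, -4).

(0, -4)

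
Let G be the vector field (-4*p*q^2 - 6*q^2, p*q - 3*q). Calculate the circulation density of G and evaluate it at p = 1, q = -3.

∂G₂/∂p = q
∂G₁/∂q = -8*p*q - 12*q
Scalar curl = 8*p*q + 13*q
At (1, -3): -63.

-63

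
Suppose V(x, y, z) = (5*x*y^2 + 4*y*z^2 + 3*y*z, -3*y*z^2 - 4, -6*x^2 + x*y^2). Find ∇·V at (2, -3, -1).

∂V₁/∂x = 5*y^2
∂V₂/∂y = -3*z^2
∂V₃/∂z = 0
∇·V = 5*y^2 - 3*z^2
At (2, -3, -1): 42.

42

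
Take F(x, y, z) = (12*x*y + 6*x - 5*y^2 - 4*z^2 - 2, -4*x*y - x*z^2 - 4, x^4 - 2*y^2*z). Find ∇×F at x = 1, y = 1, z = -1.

(2, 4, -7)

(∇×F)₁ = ∂F₃/∂y − ∂F₂/∂z = 2*x*z - 4*y*z
(∇×F)₂ = ∂F₁/∂z − ∂F₃/∂x = -4*x^3 - 8*z
(∇×F)₃ = ∂F₂/∂x − ∂F₁/∂y = -12*x + 6*y - z^2
∇×F = (2*x*z - 4*y*z, -4*x^3 - 8*z, -12*x + 6*y - z^2)
At (1, 1, -1): (2, 4, -7).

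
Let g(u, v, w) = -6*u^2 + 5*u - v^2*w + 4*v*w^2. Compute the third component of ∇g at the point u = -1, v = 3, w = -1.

-33

(∇g)_3 = ∂g/∂w = -v^2 + 8*v*w
At (-1, 3, -1): -33.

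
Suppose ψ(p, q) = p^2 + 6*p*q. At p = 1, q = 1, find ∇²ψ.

∂²ψ/∂p² = 2
∂²ψ/∂q² = 0
∇²ψ = 2
At (1, 1): 2.

2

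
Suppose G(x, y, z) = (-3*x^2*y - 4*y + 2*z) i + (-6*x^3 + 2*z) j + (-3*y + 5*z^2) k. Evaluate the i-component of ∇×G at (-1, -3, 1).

-5

(∇×G)_1 = ∂G₃/∂y − ∂G₂/∂z
= -3 − (2)
= -5
At (-1, -3, 1): -5.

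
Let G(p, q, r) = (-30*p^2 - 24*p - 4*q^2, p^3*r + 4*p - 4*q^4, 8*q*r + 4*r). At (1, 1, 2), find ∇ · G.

∂G₁/∂p = -60*p - 24
∂G₂/∂q = -16*q^3
∂G₃/∂r = 8*q + 4
∇·G = -60*p - 16*q^3 + 8*q - 20
At (1, 1, 2): -88.

-88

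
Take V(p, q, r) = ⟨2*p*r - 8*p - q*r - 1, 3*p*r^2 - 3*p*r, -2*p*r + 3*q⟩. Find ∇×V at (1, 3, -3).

(∇×V)₁ = ∂V₃/∂q − ∂V₂/∂r = -6*p*r + 3*p + 3
(∇×V)₂ = ∂V₁/∂r − ∂V₃/∂p = 2*p - q + 2*r
(∇×V)₃ = ∂V₂/∂p − ∂V₁/∂q = 3*r^2 - 2*r
∇×V = (-6*p*r + 3*p + 3, 2*p - q + 2*r, 3*r^2 - 2*r)
At (1, 3, -3): (24, -7, 33).

(24, -7, 33)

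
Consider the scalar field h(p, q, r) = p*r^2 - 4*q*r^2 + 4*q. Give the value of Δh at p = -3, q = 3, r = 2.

-30

∂²h/∂p² = 0
∂²h/∂q² = 0
∂²h/∂r² = 2*(p - 4*q)
∇²h = 2*p - 8*q
At (-3, 3, 2): -30.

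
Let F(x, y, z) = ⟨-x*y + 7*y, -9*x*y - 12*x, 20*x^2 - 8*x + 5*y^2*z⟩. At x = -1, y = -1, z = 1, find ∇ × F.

(∇×F)₁ = ∂F₃/∂y − ∂F₂/∂z = 10*y*z
(∇×F)₂ = ∂F₁/∂z − ∂F₃/∂x = -40*x + 8
(∇×F)₃ = ∂F₂/∂x − ∂F₁/∂y = x - 9*y - 19
∇×F = (10*y*z, -40*x + 8, x - 9*y - 19)
At (-1, -1, 1): (-10, 48, -11).

(-10, 48, -11)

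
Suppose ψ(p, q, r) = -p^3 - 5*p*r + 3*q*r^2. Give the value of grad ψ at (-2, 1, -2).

∂ψ/∂p = -3*p^2 - 5*r
∂ψ/∂q = 3*r^2
∂ψ/∂r = -5*p + 6*q*r
∇ψ = (-3*p^2 - 5*r, 3*r^2, -5*p + 6*q*r)
At (-2, 1, -2): (-2, 12, -2).

(-2, 12, -2)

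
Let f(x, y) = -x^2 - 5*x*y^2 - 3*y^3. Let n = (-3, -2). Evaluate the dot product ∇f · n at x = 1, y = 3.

363

∂f/∂x = -2*x - 5*y^2
∂f/∂y = -10*x*y - 9*y^2
∇f at (1, 3) = (-47, -111)
∇f · n = (-47)(-3) + (-111)(-2) = 363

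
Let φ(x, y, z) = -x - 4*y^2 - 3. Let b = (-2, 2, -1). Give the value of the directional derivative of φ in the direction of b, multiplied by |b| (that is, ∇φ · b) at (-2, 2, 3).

∂φ/∂x = -1
∂φ/∂y = -8*y
∂φ/∂z = 0
∇φ at (-2, 2, 3) = (-1, -16, 0)
∇φ · b = (-1)(-2) + (-16)(2) + (0)(-1) = -30

-30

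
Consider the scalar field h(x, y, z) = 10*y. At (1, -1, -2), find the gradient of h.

(0, 10, 0)

∂h/∂x = 0
∂h/∂y = 10
∂h/∂z = 0
∇h = (0, 10, 0)
At (1, -1, -2): (0, 10, 0).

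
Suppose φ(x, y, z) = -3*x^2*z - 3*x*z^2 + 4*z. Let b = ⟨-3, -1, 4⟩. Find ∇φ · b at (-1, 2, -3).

67

∂φ/∂x = -6*x*z - 3*z^2
∂φ/∂y = 0
∂φ/∂z = -3*x^2 - 6*x*z + 4
∇φ at (-1, 2, -3) = (-45, 0, -17)
∇φ · b = (-45)(-3) + (0)(-1) + (-17)(4) = 67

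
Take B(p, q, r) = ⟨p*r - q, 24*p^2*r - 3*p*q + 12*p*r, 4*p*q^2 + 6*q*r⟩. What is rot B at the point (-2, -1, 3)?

(-38, -6, -248)

(∇×B)₁ = ∂B₃/∂q − ∂B₂/∂r = -24*p^2 + 8*p*q - 12*p + 6*r
(∇×B)₂ = ∂B₁/∂r − ∂B₃/∂p = p - 4*q^2
(∇×B)₃ = ∂B₂/∂p − ∂B₁/∂q = 48*p*r - 3*q + 12*r + 1
∇×B = (-24*p^2 + 8*p*q - 12*p + 6*r, p - 4*q^2, 48*p*r - 3*q + 12*r + 1)
At (-2, -1, 3): (-38, -6, -248).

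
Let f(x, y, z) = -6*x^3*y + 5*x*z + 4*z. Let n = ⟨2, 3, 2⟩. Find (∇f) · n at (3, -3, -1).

514

∂f/∂x = -18*x^2*y + 5*z
∂f/∂y = -6*x^3
∂f/∂z = 5*x + 4
∇f at (3, -3, -1) = (481, -162, 19)
∇f · n = (481)(2) + (-162)(3) + (19)(2) = 514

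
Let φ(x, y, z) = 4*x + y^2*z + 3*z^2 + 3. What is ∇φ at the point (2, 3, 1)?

(4, 6, 15)

∂φ/∂x = 4
∂φ/∂y = 2*y*z
∂φ/∂z = y^2 + 6*z
∇φ = (4, 2*y*z, y^2 + 6*z)
At (2, 3, 1): (4, 6, 15).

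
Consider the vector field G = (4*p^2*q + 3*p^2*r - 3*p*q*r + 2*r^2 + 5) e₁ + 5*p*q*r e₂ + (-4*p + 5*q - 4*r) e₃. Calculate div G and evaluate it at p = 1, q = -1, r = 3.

30

∂G₁/∂p = 8*p*q + 6*p*r - 3*q*r
∂G₂/∂q = 5*p*r
∂G₃/∂r = -4
∇·G = 8*p*q + 11*p*r - 3*q*r - 4
At (1, -1, 3): 30.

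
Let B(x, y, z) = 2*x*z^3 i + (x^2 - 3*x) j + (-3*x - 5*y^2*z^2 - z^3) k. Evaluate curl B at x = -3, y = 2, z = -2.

(-80, -69, -9)

(∇×B)₁ = ∂B₃/∂y − ∂B₂/∂z = -10*y*z^2
(∇×B)₂ = ∂B₁/∂z − ∂B₃/∂x = 6*x*z^2 + 3
(∇×B)₃ = ∂B₂/∂x − ∂B₁/∂y = 2*x - 3
∇×B = (-10*y*z^2, 6*x*z^2 + 3, 2*x - 3)
At (-3, 2, -2): (-80, -69, -9).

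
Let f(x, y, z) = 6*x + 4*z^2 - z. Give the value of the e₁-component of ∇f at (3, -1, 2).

(∇f)_1 = ∂f/∂x = 6
At (3, -1, 2): 6.

6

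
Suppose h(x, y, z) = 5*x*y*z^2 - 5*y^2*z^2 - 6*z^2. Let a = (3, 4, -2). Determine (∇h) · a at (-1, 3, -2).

-908

∂h/∂x = 5*y*z^2
∂h/∂y = 5*x*z^2 - 10*y*z^2
∂h/∂z = 10*x*y*z - 10*y^2*z - 12*z
∇h at (-1, 3, -2) = (60, -140, 264)
∇h · a = (60)(3) + (-140)(4) + (264)(-2) = -908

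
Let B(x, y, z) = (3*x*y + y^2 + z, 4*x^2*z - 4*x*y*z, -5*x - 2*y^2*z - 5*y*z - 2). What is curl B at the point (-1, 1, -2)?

(10, 6, 25)

(∇×B)₁ = ∂B₃/∂y − ∂B₂/∂z = -4*x^2 + 4*x*y - 4*y*z - 5*z
(∇×B)₂ = ∂B₁/∂z − ∂B₃/∂x = 6
(∇×B)₃ = ∂B₂/∂x − ∂B₁/∂y = 8*x*z - 3*x - 4*y*z - 2*y
∇×B = (-4*x^2 + 4*x*y - 4*y*z - 5*z, 6, 8*x*z - 3*x - 4*y*z - 2*y)
At (-1, 1, -2): (10, 6, 25).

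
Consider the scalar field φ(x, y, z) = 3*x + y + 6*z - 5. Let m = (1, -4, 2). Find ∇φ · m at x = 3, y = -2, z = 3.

11

∂φ/∂x = 3
∂φ/∂y = 1
∂φ/∂z = 6
∇φ at (3, -2, 3) = (3, 1, 6)
∇φ · m = (3)(1) + (1)(-4) + (6)(2) = 11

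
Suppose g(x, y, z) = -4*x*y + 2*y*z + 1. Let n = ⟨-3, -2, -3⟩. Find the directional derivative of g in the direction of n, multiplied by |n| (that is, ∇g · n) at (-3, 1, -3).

-6

∂g/∂x = -4*y
∂g/∂y = -4*x + 2*z
∂g/∂z = 2*y
∇g at (-3, 1, -3) = (-4, 6, 2)
∇g · n = (-4)(-3) + (6)(-2) + (2)(-3) = -6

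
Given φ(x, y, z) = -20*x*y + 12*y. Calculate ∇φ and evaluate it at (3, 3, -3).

∂φ/∂x = -20*y
∂φ/∂y = -20*x + 12
∂φ/∂z = 0
∇φ = (-20*y, -20*x + 12, 0)
At (3, 3, -3): (-60, -48, 0).

(-60, -48, 0)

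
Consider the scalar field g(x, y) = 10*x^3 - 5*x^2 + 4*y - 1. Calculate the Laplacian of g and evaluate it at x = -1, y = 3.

-70

∂²g/∂x² = 10*(6*x - 1)
∂²g/∂y² = 0
∇²g = 60*x - 10
At (-1, 3): -70.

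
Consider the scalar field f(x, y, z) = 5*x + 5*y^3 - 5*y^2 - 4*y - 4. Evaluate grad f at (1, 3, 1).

∂f/∂x = 5
∂f/∂y = 15*y^2 - 10*y - 4
∂f/∂z = 0
∇f = (5, 15*y^2 - 10*y - 4, 0)
At (1, 3, 1): (5, 101, 0).

(5, 101, 0)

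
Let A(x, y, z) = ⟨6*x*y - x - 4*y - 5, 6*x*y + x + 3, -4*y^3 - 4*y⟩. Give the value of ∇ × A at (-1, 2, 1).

(-52, 0, 23)

(∇×A)₁ = ∂A₃/∂y − ∂A₂/∂z = -12*y^2 - 4
(∇×A)₂ = ∂A₁/∂z − ∂A₃/∂x = 0
(∇×A)₃ = ∂A₂/∂x − ∂A₁/∂y = -6*x + 6*y + 5
∇×A = (-12*y^2 - 4, 0, -6*x + 6*y + 5)
At (-1, 2, 1): (-52, 0, 23).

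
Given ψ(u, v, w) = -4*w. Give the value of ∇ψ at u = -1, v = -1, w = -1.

∂ψ/∂u = 0
∂ψ/∂v = 0
∂ψ/∂w = -4
∇ψ = (0, 0, -4)
At (-1, -1, -1): (0, 0, -4).

(0, 0, -4)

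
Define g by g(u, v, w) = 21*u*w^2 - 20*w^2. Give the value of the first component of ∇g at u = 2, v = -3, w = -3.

(∇g)_1 = ∂g/∂u = 21*w^2
At (2, -3, -3): 189.

189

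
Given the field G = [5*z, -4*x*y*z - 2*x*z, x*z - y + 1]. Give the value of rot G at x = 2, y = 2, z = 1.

(∇×G)₁ = ∂G₃/∂y − ∂G₂/∂z = 4*x*y + 2*x - 1
(∇×G)₂ = ∂G₁/∂z − ∂G₃/∂x = -z + 5
(∇×G)₃ = ∂G₂/∂x − ∂G₁/∂y = -4*y*z - 2*z
∇×G = (4*x*y + 2*x - 1, -z + 5, -4*y*z - 2*z)
At (2, 2, 1): (19, 4, -10).

(19, 4, -10)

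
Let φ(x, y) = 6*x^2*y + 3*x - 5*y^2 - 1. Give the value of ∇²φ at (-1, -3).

∂²φ/∂x² = 12*y
∂²φ/∂y² = -10
∇²φ = 12*y - 10
At (-1, -3): -46.

-46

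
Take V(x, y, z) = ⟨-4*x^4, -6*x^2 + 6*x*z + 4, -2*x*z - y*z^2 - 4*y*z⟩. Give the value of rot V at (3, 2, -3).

(∇×V)₁ = ∂V₃/∂y − ∂V₂/∂z = -6*x - z^2 - 4*z
(∇×V)₂ = ∂V₁/∂z − ∂V₃/∂x = 2*z
(∇×V)₃ = ∂V₂/∂x − ∂V₁/∂y = -12*x + 6*z
∇×V = (-6*x - z^2 - 4*z, 2*z, -12*x + 6*z)
At (3, 2, -3): (-15, -6, -54).

(-15, -6, -54)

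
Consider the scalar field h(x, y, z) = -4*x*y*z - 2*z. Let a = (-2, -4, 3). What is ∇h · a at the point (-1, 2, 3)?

∂h/∂x = -4*y*z
∂h/∂y = -4*x*z
∂h/∂z = -4*x*y - 2
∇h at (-1, 2, 3) = (-24, 12, 6)
∇h · a = (-24)(-2) + (12)(-4) + (6)(3) = 18

18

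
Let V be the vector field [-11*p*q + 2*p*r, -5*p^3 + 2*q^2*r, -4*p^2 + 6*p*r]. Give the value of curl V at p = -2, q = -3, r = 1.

(-18, -26, -82)

(∇×V)₁ = ∂V₃/∂q − ∂V₂/∂r = -2*q^2
(∇×V)₂ = ∂V₁/∂r − ∂V₃/∂p = 10*p - 6*r
(∇×V)₃ = ∂V₂/∂p − ∂V₁/∂q = -15*p^2 + 11*p
∇×V = (-2*q^2, 10*p - 6*r, -15*p^2 + 11*p)
At (-2, -3, 1): (-18, -26, -82).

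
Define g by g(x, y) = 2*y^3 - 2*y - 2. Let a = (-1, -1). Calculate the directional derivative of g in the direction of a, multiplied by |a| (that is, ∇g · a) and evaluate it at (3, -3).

-52

∂g/∂x = 0
∂g/∂y = 6*y^2 - 2
∇g at (3, -3) = (0, 52)
∇g · a = (0)(-1) + (52)(-1) = -52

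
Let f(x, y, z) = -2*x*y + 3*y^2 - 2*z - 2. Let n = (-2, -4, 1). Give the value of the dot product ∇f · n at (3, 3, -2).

∂f/∂x = -2*y
∂f/∂y = -2*x + 6*y
∂f/∂z = -2
∇f at (3, 3, -2) = (-6, 12, -2)
∇f · n = (-6)(-2) + (12)(-4) + (-2)(1) = -38

-38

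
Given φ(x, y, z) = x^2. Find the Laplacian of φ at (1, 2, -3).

∂²φ/∂x² = 2
∂²φ/∂y² = 0
∂²φ/∂z² = 0
∇²φ = 2
At (1, 2, -3): 2.

2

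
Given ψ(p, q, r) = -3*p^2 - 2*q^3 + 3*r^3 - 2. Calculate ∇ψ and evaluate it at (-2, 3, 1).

(12, -54, 9)

∂ψ/∂p = -6*p
∂ψ/∂q = -6*q^2
∂ψ/∂r = 9*r^2
∇ψ = (-6*p, -6*q^2, 9*r^2)
At (-2, 3, 1): (12, -54, 9).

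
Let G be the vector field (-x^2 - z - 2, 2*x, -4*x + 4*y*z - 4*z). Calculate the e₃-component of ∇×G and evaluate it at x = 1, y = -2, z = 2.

(∇×G)_3 = ∂G₂/∂x − ∂G₁/∂y
= 2 − (0)
= 2
At (1, -2, 2): 2.

2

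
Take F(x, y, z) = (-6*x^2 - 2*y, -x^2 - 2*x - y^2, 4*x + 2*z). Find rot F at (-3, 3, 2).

(∇×F)₁ = ∂F₃/∂y − ∂F₂/∂z = 0
(∇×F)₂ = ∂F₁/∂z − ∂F₃/∂x = -4
(∇×F)₃ = ∂F₂/∂x − ∂F₁/∂y = -2*x
∇×F = (0, -4, -2*x)
At (-3, 3, 2): (0, -4, 6).

(0, -4, 6)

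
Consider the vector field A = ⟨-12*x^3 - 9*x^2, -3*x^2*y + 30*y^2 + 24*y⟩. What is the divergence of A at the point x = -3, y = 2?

-153

∂A₁/∂x = -36*x^2 - 18*x
∂A₂/∂y = -3*x^2 + 60*y + 24
∇·A = -39*x^2 - 18*x + 60*y + 24
At (-3, 2): -153.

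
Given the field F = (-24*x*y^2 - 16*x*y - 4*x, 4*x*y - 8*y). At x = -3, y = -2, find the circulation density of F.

232

∂F₂/∂x = 4*y
∂F₁/∂y = -48*x*y - 16*x
Scalar curl = 48*x*y + 16*x + 4*y
At (-3, -2): 232.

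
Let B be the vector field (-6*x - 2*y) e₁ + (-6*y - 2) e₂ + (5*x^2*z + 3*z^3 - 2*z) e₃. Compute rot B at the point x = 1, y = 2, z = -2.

(0, 20, 2)

(∇×B)₁ = ∂B₃/∂y − ∂B₂/∂z = 0
(∇×B)₂ = ∂B₁/∂z − ∂B₃/∂x = -10*x*z
(∇×B)₃ = ∂B₂/∂x − ∂B₁/∂y = 2
∇×B = (0, -10*x*z, 2)
At (1, 2, -2): (0, 20, 2).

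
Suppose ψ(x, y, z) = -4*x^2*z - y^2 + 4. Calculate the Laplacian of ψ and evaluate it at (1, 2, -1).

∂²ψ/∂x² = -8*z
∂²ψ/∂y² = -2
∂²ψ/∂z² = 0
∇²ψ = -8*z - 2
At (1, 2, -1): 6.

6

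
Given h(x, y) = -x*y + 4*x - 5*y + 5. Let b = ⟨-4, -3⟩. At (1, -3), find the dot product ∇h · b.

∂h/∂x = -y + 4
∂h/∂y = -x - 5
∇h at (1, -3) = (7, -6)
∇h · b = (7)(-4) + (-6)(-3) = -10

-10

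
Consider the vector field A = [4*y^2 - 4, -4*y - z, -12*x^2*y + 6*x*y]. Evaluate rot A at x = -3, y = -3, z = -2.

(-125, 234, 24)

(∇×A)₁ = ∂A₃/∂y − ∂A₂/∂z = -12*x^2 + 6*x + 1
(∇×A)₂ = ∂A₁/∂z − ∂A₃/∂x = 24*x*y - 6*y
(∇×A)₃ = ∂A₂/∂x − ∂A₁/∂y = -8*y
∇×A = (-12*x^2 + 6*x + 1, 24*x*y - 6*y, -8*y)
At (-3, -3, -2): (-125, 234, 24).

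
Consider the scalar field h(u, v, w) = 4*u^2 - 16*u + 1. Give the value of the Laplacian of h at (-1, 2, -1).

8

∂²h/∂u² = 8
∂²h/∂v² = 0
∂²h/∂w² = 0
∇²h = 8
At (-1, 2, -1): 8.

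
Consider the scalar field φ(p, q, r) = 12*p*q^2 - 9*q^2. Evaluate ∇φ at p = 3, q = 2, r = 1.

∂φ/∂p = 12*q^2
∂φ/∂q = 24*p*q - 18*q
∂φ/∂r = 0
∇φ = (12*q^2, 24*p*q - 18*q, 0)
At (3, 2, 1): (48, 108, 0).

(48, 108, 0)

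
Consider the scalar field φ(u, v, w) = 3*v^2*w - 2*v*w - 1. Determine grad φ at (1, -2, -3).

∂φ/∂u = 0
∂φ/∂v = 6*v*w - 2*w
∂φ/∂w = 3*v^2 - 2*v
∇φ = (0, 6*v*w - 2*w, 3*v^2 - 2*v)
At (1, -2, -3): (0, 42, 16).

(0, 42, 16)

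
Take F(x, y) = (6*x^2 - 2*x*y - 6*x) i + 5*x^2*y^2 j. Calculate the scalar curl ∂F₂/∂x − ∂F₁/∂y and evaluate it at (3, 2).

∂F₂/∂x = 10*x*y^2
∂F₁/∂y = -2*x
Scalar curl = 10*x*y^2 + 2*x
At (3, 2): 126.

126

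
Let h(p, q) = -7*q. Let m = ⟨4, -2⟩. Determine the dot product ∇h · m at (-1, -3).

∂h/∂p = 0
∂h/∂q = -7
∇h at (-1, -3) = (0, -7)
∇h · m = (0)(4) + (-7)(-2) = 14

14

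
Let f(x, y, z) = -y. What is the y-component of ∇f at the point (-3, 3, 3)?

-1

(∇f)_2 = ∂f/∂y = -1
At (-3, 3, 3): -1.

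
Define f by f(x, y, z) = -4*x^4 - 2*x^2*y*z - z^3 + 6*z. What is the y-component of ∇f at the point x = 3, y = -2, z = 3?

(∇f)_2 = ∂f/∂y = -2*x^2*z
At (3, -2, 3): -54.

-54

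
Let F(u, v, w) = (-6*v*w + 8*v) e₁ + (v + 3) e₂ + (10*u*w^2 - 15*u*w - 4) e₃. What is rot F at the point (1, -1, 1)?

(0, 11, -2)

(∇×F)₁ = ∂F₃/∂v − ∂F₂/∂w = 0
(∇×F)₂ = ∂F₁/∂w − ∂F₃/∂u = -6*v - 10*w^2 + 15*w
(∇×F)₃ = ∂F₂/∂u − ∂F₁/∂v = 6*w - 8
∇×F = (0, -6*v - 10*w^2 + 15*w, 6*w - 8)
At (1, -1, 1): (0, 11, -2).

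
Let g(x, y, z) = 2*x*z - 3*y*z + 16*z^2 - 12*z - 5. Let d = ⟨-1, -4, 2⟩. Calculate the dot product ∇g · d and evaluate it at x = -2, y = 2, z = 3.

∂g/∂x = 2*z
∂g/∂y = -3*z
∂g/∂z = 2*x - 3*y + 32*z - 12
∇g at (-2, 2, 3) = (6, -9, 74)
∇g · d = (6)(-1) + (-9)(-4) + (74)(2) = 178

178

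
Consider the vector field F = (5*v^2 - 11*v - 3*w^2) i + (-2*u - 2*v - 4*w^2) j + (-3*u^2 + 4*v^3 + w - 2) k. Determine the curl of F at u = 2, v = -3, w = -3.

(84, 30, 39)

(∇×F)₁ = ∂F₃/∂v − ∂F₂/∂w = 12*v^2 + 8*w
(∇×F)₂ = ∂F₁/∂w − ∂F₃/∂u = 6*u - 6*w
(∇×F)₃ = ∂F₂/∂u − ∂F₁/∂v = -10*v + 9
∇×F = (12*v^2 + 8*w, 6*u - 6*w, -10*v + 9)
At (2, -3, -3): (84, 30, 39).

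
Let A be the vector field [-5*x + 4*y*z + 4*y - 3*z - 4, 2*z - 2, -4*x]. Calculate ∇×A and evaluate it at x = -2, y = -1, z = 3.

(∇×A)₁ = ∂A₃/∂y − ∂A₂/∂z = -2
(∇×A)₂ = ∂A₁/∂z − ∂A₃/∂x = 4*y + 1
(∇×A)₃ = ∂A₂/∂x − ∂A₁/∂y = -4*z - 4
∇×A = (-2, 4*y + 1, -4*z - 4)
At (-2, -1, 3): (-2, -3, -16).

(-2, -3, -16)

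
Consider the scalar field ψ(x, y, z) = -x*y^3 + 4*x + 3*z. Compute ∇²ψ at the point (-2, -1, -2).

-12

∂²ψ/∂x² = 0
∂²ψ/∂y² = -6*x*y
∂²ψ/∂z² = 0
∇²ψ = -6*x*y
At (-2, -1, -2): -12.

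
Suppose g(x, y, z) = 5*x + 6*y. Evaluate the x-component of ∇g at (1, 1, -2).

(∇g)_1 = ∂g/∂x = 5
At (1, 1, -2): 5.

5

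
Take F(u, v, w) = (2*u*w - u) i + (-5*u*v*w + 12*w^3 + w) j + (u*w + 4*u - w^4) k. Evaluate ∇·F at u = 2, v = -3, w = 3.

-131

∂F₁/∂u = 2*w - 1
∂F₂/∂v = -5*u*w
∂F₃/∂w = u - 4*w^3
∇·F = -5*u*w + u - 4*w^3 + 2*w - 1
At (2, -3, 3): -131.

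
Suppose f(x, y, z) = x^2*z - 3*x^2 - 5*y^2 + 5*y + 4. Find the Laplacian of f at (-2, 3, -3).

-22

∂²f/∂x² = 2*(z - 3)
∂²f/∂y² = -10
∂²f/∂z² = 0
∇²f = 2*z - 16
At (-2, 3, -3): -22.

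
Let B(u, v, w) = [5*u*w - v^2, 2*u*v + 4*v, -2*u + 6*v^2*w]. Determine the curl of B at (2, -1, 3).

(∇×B)₁ = ∂B₃/∂v − ∂B₂/∂w = 12*v*w
(∇×B)₂ = ∂B₁/∂w − ∂B₃/∂u = 5*u + 2
(∇×B)₃ = ∂B₂/∂u − ∂B₁/∂v = 4*v
∇×B = (12*v*w, 5*u + 2, 4*v)
At (2, -1, 3): (-36, 12, -4).

(-36, 12, -4)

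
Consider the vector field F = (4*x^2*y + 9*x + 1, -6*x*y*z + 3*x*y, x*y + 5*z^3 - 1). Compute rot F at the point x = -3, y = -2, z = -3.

(33, 2, -78)

(∇×F)₁ = ∂F₃/∂y − ∂F₂/∂z = 6*x*y + x
(∇×F)₂ = ∂F₁/∂z − ∂F₃/∂x = -y
(∇×F)₃ = ∂F₂/∂x − ∂F₁/∂y = -4*x^2 - 6*y*z + 3*y
∇×F = (6*x*y + x, -y, -4*x^2 - 6*y*z + 3*y)
At (-3, -2, -3): (33, 2, -78).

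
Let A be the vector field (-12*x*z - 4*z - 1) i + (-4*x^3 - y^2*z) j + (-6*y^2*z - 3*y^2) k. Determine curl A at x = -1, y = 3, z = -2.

(∇×A)₁ = ∂A₃/∂y − ∂A₂/∂z = y^2 - 12*y*z - 6*y
(∇×A)₂ = ∂A₁/∂z − ∂A₃/∂x = -12*x - 4
(∇×A)₃ = ∂A₂/∂x − ∂A₁/∂y = -12*x^2
∇×A = (y^2 - 12*y*z - 6*y, -12*x - 4, -12*x^2)
At (-1, 3, -2): (63, 8, -12).

(63, 8, -12)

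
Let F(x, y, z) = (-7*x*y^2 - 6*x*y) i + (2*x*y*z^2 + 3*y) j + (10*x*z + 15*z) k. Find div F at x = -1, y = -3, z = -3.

∂F₁/∂x = -7*y^2 - 6*y
∂F₂/∂y = 2*x*z^2 + 3
∂F₃/∂z = 10*x + 15
∇·F = 2*x*z^2 + 10*x - 7*y^2 - 6*y + 18
At (-1, -3, -3): -55.

-55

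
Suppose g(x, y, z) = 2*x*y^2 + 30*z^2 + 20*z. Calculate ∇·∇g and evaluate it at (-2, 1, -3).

∂²g/∂x² = 0
∂²g/∂y² = 4*x
∂²g/∂z² = 60
∇²g = 4*x + 60
At (-2, 1, -3): 52.

52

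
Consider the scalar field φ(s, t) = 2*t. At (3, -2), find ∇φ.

∂φ/∂s = 0
∂φ/∂t = 2
∇φ = (0, 2)
At (3, -2): (0, 2).

(0, 2)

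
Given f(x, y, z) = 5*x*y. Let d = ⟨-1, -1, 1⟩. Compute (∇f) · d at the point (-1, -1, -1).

∂f/∂x = 5*y
∂f/∂y = 5*x
∂f/∂z = 0
∇f at (-1, -1, -1) = (-5, -5, 0)
∇f · d = (-5)(-1) + (-5)(-1) + (0)(1) = 10

10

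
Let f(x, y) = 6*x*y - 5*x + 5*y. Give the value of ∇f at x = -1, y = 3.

(13, -1)

∂f/∂x = 6*y - 5
∂f/∂y = 6*x + 5
∇f = (6*y - 5, 6*x + 5)
At (-1, 3): (13, -1).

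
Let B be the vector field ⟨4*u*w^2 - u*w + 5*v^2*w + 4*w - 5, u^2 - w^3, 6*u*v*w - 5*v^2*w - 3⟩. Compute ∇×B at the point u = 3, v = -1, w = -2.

(∇×B)₁ = ∂B₃/∂v − ∂B₂/∂w = 6*u*w - 10*v*w + 3*w^2
(∇×B)₂ = ∂B₁/∂w − ∂B₃/∂u = 8*u*w - u + 5*v^2 - 6*v*w + 4
(∇×B)₃ = ∂B₂/∂u − ∂B₁/∂v = 2*u - 10*v*w
∇×B = (6*u*w - 10*v*w + 3*w^2, 8*u*w - u + 5*v^2 - 6*v*w + 4, 2*u - 10*v*w)
At (3, -1, -2): (-44, -54, -14).

(-44, -54, -14)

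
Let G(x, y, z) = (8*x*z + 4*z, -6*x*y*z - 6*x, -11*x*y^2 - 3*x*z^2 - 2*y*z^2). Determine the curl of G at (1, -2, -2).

(24, 68, -30)

(∇×G)₁ = ∂G₃/∂y − ∂G₂/∂z = -16*x*y - 2*z^2
(∇×G)₂ = ∂G₁/∂z − ∂G₃/∂x = 8*x + 11*y^2 + 3*z^2 + 4
(∇×G)₃ = ∂G₂/∂x − ∂G₁/∂y = -6*y*z - 6
∇×G = (-16*x*y - 2*z^2, 8*x + 11*y^2 + 3*z^2 + 4, -6*y*z - 6)
At (1, -2, -2): (24, 68, -30).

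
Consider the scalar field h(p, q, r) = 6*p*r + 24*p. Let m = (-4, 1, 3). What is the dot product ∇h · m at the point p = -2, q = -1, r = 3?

∂h/∂p = 6*r + 24
∂h/∂q = 0
∂h/∂r = 6*p
∇h at (-2, -1, 3) = (42, 0, -12)
∇h · m = (42)(-4) + (0)(1) + (-12)(3) = -204

-204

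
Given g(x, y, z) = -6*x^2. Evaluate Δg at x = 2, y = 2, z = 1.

∂²g/∂x² = -12
∂²g/∂y² = 0
∂²g/∂z² = 0
∇²g = -12
At (2, 2, 1): -12.

-12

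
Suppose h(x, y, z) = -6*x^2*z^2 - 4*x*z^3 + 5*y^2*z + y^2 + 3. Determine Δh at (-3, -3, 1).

-36

∂²h/∂x² = -12*z^2
∂²h/∂y² = 2*(5*z + 1)
∂²h/∂z² = -12*x*(x + 2*z)
∇²h = -12*x^2 - 24*x*z - 12*z^2 + 10*z + 2
At (-3, -3, 1): -36.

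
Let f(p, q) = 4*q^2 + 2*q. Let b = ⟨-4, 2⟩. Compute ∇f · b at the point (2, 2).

36

∂f/∂p = 0
∂f/∂q = 8*q + 2
∇f at (2, 2) = (0, 18)
∇f · b = (0)(-4) + (18)(2) = 36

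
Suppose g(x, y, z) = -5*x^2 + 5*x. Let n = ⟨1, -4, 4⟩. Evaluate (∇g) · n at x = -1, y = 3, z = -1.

15

∂g/∂x = -10*x + 5
∂g/∂y = 0
∂g/∂z = 0
∇g at (-1, 3, -1) = (15, 0, 0)
∇g · n = (15)(1) + (0)(-4) + (0)(4) = 15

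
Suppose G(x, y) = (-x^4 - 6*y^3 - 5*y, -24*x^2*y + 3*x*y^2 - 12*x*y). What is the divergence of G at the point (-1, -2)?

∂G₁/∂x = -4*x^3
∂G₂/∂y = -24*x^2 + 6*x*y - 12*x
∇·G = -4*x^3 - 24*x^2 + 6*x*y - 12*x
At (-1, -2): 4.

4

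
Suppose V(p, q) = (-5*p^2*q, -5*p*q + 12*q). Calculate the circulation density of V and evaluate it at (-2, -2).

30

∂V₂/∂p = -5*q
∂V₁/∂q = -5*p^2
Scalar curl = 5*p^2 - 5*q
At (-2, -2): 30.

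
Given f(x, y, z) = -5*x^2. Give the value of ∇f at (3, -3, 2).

∂f/∂x = -10*x
∂f/∂y = 0
∂f/∂z = 0
∇f = (-10*x, 0, 0)
At (3, -3, 2): (-30, 0, 0).

(-30, 0, 0)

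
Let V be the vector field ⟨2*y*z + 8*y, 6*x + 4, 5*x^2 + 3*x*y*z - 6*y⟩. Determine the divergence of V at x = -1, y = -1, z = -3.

∂V₁/∂x = 0
∂V₂/∂y = 0
∂V₃/∂z = 3*x*y
∇·V = 3*x*y
At (-1, -1, -3): 3.

3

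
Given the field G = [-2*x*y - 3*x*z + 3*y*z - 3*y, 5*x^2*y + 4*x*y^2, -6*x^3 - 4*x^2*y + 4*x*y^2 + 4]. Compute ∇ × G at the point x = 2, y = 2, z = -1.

(16, 88, 66)

(∇×G)₁ = ∂G₃/∂y − ∂G₂/∂z = -4*x^2 + 8*x*y
(∇×G)₂ = ∂G₁/∂z − ∂G₃/∂x = 18*x^2 + 8*x*y - 3*x - 4*y^2 + 3*y
(∇×G)₃ = ∂G₂/∂x − ∂G₁/∂y = 10*x*y + 2*x + 4*y^2 - 3*z + 3
∇×G = (-4*x^2 + 8*x*y, 18*x^2 + 8*x*y - 3*x - 4*y^2 + 3*y, 10*x*y + 2*x + 4*y^2 - 3*z + 3)
At (2, 2, -1): (16, 88, 66).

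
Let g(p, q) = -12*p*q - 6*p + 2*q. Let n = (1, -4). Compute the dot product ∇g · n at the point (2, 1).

70

∂g/∂p = -12*q - 6
∂g/∂q = -12*p + 2
∇g at (2, 1) = (-18, -22)
∇g · n = (-18)(1) + (-22)(-4) = 70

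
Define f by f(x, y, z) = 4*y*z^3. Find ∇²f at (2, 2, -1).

-48

∂²f/∂x² = 0
∂²f/∂y² = 0
∂²f/∂z² = 24*y*z
∇²f = 24*y*z
At (2, 2, -1): -48.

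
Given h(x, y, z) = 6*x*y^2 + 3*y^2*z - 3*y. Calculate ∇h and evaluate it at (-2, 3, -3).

(54, -129, 27)

∂h/∂x = 6*y^2
∂h/∂y = 12*x*y + 6*y*z - 3
∂h/∂z = 3*y^2
∇h = (6*y^2, 12*x*y + 6*y*z - 3, 3*y^2)
At (-2, 3, -3): (54, -129, 27).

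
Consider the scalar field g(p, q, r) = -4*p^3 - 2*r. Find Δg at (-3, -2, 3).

∂²g/∂p² = -24*p
∂²g/∂q² = 0
∂²g/∂r² = 0
∇²g = -24*p
At (-3, -2, 3): 72.

72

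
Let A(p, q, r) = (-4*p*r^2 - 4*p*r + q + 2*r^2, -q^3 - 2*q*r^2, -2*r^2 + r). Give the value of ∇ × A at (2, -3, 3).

(∇×A)₁ = ∂A₃/∂q − ∂A₂/∂r = 4*q*r
(∇×A)₂ = ∂A₁/∂r − ∂A₃/∂p = -8*p*r - 4*p + 4*r
(∇×A)₃ = ∂A₂/∂p − ∂A₁/∂q = -1
∇×A = (4*q*r, -8*p*r - 4*p + 4*r, -1)
At (2, -3, 3): (-36, -44, -1).

(-36, -44, -1)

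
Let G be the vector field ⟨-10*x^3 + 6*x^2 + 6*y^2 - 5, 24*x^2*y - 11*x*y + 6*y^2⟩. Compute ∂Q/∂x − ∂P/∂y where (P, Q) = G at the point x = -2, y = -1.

∂G₂/∂x = 48*x*y - 11*y
∂G₁/∂y = 12*y
Scalar curl = 48*x*y - 23*y
At (-2, -1): 119.

119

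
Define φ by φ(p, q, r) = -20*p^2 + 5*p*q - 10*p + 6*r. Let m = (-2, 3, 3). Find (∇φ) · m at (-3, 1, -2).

-257

∂φ/∂p = -40*p + 5*q - 10
∂φ/∂q = 5*p
∂φ/∂r = 6
∇φ at (-3, 1, -2) = (115, -15, 6)
∇φ · m = (115)(-2) + (-15)(3) + (6)(3) = -257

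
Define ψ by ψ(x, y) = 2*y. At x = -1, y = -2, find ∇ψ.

∂ψ/∂x = 0
∂ψ/∂y = 2
∇ψ = (0, 2)
At (-1, -2): (0, 2).

(0, 2)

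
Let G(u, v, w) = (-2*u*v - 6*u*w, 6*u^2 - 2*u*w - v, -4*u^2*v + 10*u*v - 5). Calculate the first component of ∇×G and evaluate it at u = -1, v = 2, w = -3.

-16

(∇×G)_1 = ∂G₃/∂v − ∂G₂/∂w
= -4*u^2 + 10*u − (-2*u)
= -4*u^2 + 12*u
At (-1, 2, -3): -16.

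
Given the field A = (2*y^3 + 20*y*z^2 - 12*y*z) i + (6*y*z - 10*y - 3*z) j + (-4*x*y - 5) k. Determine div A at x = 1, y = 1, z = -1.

-16

∂A₁/∂x = 0
∂A₂/∂y = 6*z - 10
∂A₃/∂z = 0
∇·A = 6*z - 10
At (1, 1, -1): -16.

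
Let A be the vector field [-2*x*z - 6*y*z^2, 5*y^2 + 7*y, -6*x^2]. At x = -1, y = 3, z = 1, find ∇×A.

(∇×A)₁ = ∂A₃/∂y − ∂A₂/∂z = 0
(∇×A)₂ = ∂A₁/∂z − ∂A₃/∂x = 10*x - 12*y*z
(∇×A)₃ = ∂A₂/∂x − ∂A₁/∂y = 6*z^2
∇×A = (0, 10*x - 12*y*z, 6*z^2)
At (-1, 3, 1): (0, -46, 6).

(0, -46, 6)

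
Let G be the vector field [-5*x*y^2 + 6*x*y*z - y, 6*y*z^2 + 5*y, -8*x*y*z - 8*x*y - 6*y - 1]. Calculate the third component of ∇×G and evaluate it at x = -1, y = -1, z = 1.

(∇×G)_3 = ∂G₂/∂x − ∂G₁/∂y
= 0 − (-10*x*y + 6*x*z - 1)
= 10*x*y - 6*x*z + 1
At (-1, -1, 1): 17.

17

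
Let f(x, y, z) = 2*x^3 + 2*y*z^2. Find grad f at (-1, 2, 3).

(6, 18, 24)

∂f/∂x = 6*x^2
∂f/∂y = 2*z^2
∂f/∂z = 4*y*z
∇f = (6*x^2, 2*z^2, 4*y*z)
At (-1, 2, 3): (6, 18, 24).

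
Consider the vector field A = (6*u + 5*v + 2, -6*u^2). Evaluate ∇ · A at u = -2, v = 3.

∂A₁/∂u = 6
∂A₂/∂v = 0
∇·A = 6
At (-2, 3): 6.

6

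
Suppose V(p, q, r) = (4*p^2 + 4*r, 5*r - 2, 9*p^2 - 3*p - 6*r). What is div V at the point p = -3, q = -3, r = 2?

-30

∂V₁/∂p = 8*p
∂V₂/∂q = 0
∂V₃/∂r = -6
∇·V = 8*p - 6
At (-3, -3, 2): -30.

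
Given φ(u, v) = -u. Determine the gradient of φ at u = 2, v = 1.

∂φ/∂u = -1
∂φ/∂v = 0
∇φ = (-1, 0)
At (2, 1): (-1, 0).

(-1, 0)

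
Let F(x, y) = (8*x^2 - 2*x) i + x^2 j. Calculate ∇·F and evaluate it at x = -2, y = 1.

∂F₁/∂x = 16*x - 2
∂F₂/∂y = 0
∇·F = 16*x - 2
At (-2, 1): -34.

-34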